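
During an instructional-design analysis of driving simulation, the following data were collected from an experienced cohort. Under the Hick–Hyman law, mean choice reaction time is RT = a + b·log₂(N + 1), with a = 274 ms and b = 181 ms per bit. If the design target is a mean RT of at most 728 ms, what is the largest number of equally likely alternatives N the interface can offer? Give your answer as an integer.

4

Set 274 + 181·log₂(N + 1) ≤ 728.
log₂(N + 1) ≤ (728 − 274) / 181 = 2.5083.
N + 1 ≤ 2^2.5083 = 5.6895.
N ≤ 4.6895, so the largest integer N is 4.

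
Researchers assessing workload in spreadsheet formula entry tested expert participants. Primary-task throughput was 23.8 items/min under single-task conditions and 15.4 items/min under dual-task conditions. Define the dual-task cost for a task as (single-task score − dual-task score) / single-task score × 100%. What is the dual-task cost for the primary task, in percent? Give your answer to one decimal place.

Cost = (23.8 − 15.4) / 23.8 × 100%
     = 8.4000 / 23.8 × 100% = 35.2941%.
≈ 35.3%.

35.3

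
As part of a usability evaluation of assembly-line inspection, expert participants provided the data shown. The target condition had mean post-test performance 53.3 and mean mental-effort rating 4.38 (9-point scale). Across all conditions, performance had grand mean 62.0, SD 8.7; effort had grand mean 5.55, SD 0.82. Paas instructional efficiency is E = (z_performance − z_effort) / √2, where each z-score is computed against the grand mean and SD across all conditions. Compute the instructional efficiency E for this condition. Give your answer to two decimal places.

z_performance = (53.3 − 62.0) / 8.7 = -8.7000 / 8.7 = -1.0000.
z_effort = (4.38 − 5.55) / 0.82 = -1.1700 / 0.82 = -1.4268.
z_P − z_E = -1.0000 − (-1.4268) = 0.4268.
E = 0.4268 / √2 = 0.4268 / 1.41421 = 0.3018 ≈ 0.30.

0.30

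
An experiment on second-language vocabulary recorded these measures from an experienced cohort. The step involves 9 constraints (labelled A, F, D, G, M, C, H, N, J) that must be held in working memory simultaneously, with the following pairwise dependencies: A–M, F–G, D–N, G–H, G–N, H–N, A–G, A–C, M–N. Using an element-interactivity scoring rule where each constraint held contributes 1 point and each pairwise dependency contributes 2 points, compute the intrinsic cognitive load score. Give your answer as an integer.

27

Count of constraints held simultaneously: 9.
Count of pairwise dependencies listed: 9.
Element contribution: 9 × 1 = 9.
Interaction contribution: 9 × 2 = 18.
Intrinsic load = 9 + 18 = 27.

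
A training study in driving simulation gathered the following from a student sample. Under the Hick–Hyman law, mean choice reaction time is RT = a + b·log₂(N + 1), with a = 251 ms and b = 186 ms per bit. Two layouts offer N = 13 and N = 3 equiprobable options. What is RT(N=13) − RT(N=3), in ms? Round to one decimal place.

RT(13) = 251 + 186·log₂(14) = 251 + 186·3.8074 = 959.1764 ms.
RT(3) = 251 + 186·log₂(4) = 251 + 186·2.0000 = 623.0000 ms.
Difference = 959.1764 − 623.0000 = 336.1764 ≈ 336.2 ms.

336.2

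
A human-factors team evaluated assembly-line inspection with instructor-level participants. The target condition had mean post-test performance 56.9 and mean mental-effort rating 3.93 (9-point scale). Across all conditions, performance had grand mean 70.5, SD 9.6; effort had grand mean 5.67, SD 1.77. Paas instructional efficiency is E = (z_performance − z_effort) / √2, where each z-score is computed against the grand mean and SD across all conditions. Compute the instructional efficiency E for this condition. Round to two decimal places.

-0.31

z_performance = (56.9 − 70.5) / 9.6 = -13.6000 / 9.6 = -1.4167.
z_effort = (3.93 − 5.67) / 1.77 = -1.7400 / 1.77 = -0.9831.
z_P − z_E = -1.4167 − (-0.9831) = -0.4336.
E = -0.4336 / √2 = -0.4336 / 1.41421 = -0.3066 ≈ -0.31.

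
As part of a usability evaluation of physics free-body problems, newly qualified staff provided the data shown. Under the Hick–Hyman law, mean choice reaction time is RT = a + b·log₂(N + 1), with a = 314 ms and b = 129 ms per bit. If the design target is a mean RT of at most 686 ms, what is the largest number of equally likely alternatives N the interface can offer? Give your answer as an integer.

Set 314 + 129·log₂(N + 1) ≤ 686.
log₂(N + 1) ≤ (686 − 314) / 129 = 2.8837.
N + 1 ≤ 2^2.8837 = 7.3804.
N ≤ 6.3804, so the largest integer N is 6.

6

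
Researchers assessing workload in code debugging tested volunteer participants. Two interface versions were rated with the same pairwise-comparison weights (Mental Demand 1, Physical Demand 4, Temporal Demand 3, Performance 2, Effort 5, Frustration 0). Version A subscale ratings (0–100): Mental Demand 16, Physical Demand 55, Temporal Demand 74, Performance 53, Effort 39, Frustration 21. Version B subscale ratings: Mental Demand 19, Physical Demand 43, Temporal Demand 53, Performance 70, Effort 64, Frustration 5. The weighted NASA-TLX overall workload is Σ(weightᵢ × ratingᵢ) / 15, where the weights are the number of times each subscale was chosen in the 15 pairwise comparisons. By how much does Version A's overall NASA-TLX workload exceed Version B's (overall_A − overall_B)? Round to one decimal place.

-3.4

Version A weighted sum = 1·16 + 4·55 + 3·74 + 2·53 + 5·39 + 0·21 = 16 + 220 + 222 + 106 + 195 + 0 = 759; overall_A = 759/15 = 50.6000.
Version B weighted sum = 1·19 + 4·43 + 3·53 + 2·70 + 5·64 + 0·5 = 19 + 172 + 159 + 140 + 320 + 0 = 810; overall_B = 810/15 = 54.0000.
Difference = 50.6000 − 54.0000 = -3.4000 ≈ -3.4.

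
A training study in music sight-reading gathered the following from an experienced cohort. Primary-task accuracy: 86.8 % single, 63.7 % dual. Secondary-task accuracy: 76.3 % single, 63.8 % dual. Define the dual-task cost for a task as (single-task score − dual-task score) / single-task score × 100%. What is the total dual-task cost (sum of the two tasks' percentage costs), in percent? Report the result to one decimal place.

Primary cost = (86.8 − 63.7) / 86.8 × 100% = 26.6129%.
Secondary cost = (76.3 − 63.8) / 76.3 × 100% = 16.3827%.
Total = 26.6129% + 16.3827% = 42.9956% ≈ 43.0%.

43.0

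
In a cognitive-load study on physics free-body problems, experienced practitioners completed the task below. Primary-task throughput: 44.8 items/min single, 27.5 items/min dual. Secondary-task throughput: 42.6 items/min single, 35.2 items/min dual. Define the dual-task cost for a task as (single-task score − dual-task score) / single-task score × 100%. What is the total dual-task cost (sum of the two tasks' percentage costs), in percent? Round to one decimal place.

56.0

Primary cost = (44.8 − 27.5) / 44.8 × 100% = 38.6161%.
Secondary cost = (42.6 − 35.2) / 42.6 × 100% = 17.3709%.
Total = 38.6161% + 17.3709% = 55.9870% ≈ 56.0%.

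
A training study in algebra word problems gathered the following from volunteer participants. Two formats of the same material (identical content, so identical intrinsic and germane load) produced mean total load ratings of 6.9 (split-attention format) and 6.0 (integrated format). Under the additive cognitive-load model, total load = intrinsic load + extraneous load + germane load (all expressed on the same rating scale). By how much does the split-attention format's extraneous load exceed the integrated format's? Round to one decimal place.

Intrinsic and germane load are equal across formats, so the difference in total load equals the difference in extraneous load.
Extraneous-load difference = 6.9 − 6.0 = 0.9.

0.9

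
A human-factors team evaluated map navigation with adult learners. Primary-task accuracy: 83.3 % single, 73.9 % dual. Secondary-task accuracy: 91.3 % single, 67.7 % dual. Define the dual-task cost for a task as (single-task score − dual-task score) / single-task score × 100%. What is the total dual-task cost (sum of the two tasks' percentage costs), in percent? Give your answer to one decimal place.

37.1

Primary cost = (83.3 − 73.9) / 83.3 × 100% = 11.2845%.
Secondary cost = (91.3 − 67.7) / 91.3 × 100% = 25.8488%.
Total = 11.2845% + 25.8488% = 37.1333% ≈ 37.1%.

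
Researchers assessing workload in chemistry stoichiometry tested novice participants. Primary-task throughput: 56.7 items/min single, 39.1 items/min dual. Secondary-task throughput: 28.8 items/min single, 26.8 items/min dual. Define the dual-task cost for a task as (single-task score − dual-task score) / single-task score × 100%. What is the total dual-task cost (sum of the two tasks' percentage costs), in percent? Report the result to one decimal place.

38.0

Primary cost = (56.7 − 39.1) / 56.7 × 100% = 31.0406%.
Secondary cost = (28.8 − 26.8) / 28.8 × 100% = 6.9444%.
Total = 31.0406% + 6.9444% = 37.9850% ≈ 38.0%.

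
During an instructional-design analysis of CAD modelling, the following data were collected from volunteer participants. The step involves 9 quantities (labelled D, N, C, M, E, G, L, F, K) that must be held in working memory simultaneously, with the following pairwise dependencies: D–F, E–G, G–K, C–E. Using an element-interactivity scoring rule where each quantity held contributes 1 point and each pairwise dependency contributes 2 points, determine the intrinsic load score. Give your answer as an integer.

Count of quantities held simultaneously: 9.
Count of pairwise dependencies listed: 4.
Element contribution: 9 × 1 = 9.
Interaction contribution: 4 × 2 = 8.
Intrinsic load = 9 + 8 = 17.

17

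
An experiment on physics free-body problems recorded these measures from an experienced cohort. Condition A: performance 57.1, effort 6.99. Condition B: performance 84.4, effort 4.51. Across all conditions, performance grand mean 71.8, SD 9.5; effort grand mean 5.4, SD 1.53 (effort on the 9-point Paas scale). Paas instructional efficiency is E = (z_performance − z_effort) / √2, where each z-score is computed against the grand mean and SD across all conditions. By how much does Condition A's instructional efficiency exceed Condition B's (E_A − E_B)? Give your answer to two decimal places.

Condition A: z_P = (57.1 − 71.8)/9.5 = -1.5474; z_E = (6.99 − 5.4)/1.53 = 1.0392; E_A = (-1.5474 − 1.0392)/√2 = -1.8290.
Condition B: z_P = (84.4 − 71.8)/9.5 = 1.3263; z_E = (4.51 − 5.4)/1.53 = -0.5817; E_B = (1.3263 − (-0.5817))/√2 = 1.3492.
E_A − E_B = -1.8290 − 1.3492 = -3.1782 ≈ -3.18.

-3.18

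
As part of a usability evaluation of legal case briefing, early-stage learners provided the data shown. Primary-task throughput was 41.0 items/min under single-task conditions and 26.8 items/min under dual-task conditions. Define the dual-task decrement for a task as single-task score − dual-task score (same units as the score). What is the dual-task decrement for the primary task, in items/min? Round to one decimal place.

14.2

Decrement = 41.0 − 26.8 = 14.2000 items/min ≈ 14.2 items/min.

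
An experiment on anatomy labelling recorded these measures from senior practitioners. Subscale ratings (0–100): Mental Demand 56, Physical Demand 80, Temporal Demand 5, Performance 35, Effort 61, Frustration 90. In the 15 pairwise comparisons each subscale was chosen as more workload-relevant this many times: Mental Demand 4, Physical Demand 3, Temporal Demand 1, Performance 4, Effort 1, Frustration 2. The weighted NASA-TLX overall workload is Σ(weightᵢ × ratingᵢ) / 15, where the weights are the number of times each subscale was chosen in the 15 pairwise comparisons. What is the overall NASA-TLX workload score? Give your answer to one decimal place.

56.7

The tallies are the weights (they sum to 15).
Weighted sum = 4·56 + 3·80 + 1·5 + 4·35 + 1·61 + 2·90
            = 224 + 240 + 5 + 140 + 61 + 180 = 850.
Overall workload = 850 / 15 = 56.6667 ≈ 56.7.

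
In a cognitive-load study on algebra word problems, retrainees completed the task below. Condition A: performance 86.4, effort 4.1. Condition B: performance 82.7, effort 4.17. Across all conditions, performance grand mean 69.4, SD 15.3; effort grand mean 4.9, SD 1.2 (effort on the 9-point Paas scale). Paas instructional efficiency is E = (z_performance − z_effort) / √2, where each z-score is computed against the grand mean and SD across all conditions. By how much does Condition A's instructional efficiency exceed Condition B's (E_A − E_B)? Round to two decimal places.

Condition A: z_P = (86.4 − 69.4)/15.3 = 1.1111; z_E = (4.1 − 4.9)/1.2 = -0.6667; E_A = (1.1111 − (-0.6667))/√2 = 1.2571.
Condition B: z_P = (82.7 − 69.4)/15.3 = 0.8693; z_E = (4.17 − 4.9)/1.2 = -0.6083; E_B = (0.8693 − (-0.6083))/√2 = 1.0448.
E_A − E_B = 1.2571 − 1.0448 = 0.2123 ≈ 0.21.

0.21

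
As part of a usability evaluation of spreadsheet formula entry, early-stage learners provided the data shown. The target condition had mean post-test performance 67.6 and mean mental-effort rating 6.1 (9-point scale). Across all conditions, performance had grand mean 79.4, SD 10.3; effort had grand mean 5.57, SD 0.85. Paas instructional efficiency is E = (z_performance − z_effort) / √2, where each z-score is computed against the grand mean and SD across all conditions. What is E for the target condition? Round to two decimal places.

z_performance = (67.6 − 79.4) / 10.3 = -11.8000 / 10.3 = -1.1456.
z_effort = (6.1 − 5.57) / 0.85 = 0.5300 / 0.85 = 0.6235.
z_P − z_E = -1.1456 − 0.6235 = -1.7691.
E = -1.7691 / √2 = -1.7691 / 1.41421 = -1.2509 ≈ -1.25.

-1.25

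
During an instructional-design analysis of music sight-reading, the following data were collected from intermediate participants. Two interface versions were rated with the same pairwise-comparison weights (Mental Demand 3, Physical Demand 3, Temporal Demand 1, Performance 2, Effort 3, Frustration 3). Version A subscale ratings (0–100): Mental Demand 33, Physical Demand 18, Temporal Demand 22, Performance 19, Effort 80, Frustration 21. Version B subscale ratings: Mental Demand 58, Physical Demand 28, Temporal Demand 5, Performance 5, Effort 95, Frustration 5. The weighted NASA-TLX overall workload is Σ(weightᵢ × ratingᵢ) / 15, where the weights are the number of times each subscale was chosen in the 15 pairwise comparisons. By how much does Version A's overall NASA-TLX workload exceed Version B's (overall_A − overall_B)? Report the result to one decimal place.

Version A weighted sum = 3·33 + 3·18 + 1·22 + 2·19 + 3·80 + 3·21 = 99 + 54 + 22 + 38 + 240 + 63 = 516; overall_A = 516/15 = 34.4000.
Version B weighted sum = 3·58 + 3·28 + 1·5 + 2·5 + 3·95 + 3·5 = 174 + 84 + 5 + 10 + 285 + 15 = 573; overall_B = 573/15 = 38.2000.
Difference = 34.4000 − 38.2000 = -3.8000 ≈ -3.8.

-3.8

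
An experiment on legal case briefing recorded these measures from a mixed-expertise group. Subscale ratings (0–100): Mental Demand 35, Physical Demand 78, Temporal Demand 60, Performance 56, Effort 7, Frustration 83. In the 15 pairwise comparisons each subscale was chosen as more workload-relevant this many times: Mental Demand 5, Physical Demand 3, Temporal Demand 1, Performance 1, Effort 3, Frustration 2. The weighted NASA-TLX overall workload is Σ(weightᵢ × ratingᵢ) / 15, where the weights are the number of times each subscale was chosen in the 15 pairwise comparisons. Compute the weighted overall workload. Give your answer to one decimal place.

47.5

The tallies are the weights (they sum to 15).
Weighted sum = 5·35 + 3·78 + 1·60 + 1·56 + 3·7 + 2·83
            = 175 + 234 + 60 + 56 + 21 + 166 = 712.
Overall workload = 712 / 15 = 47.4667 ≈ 47.5.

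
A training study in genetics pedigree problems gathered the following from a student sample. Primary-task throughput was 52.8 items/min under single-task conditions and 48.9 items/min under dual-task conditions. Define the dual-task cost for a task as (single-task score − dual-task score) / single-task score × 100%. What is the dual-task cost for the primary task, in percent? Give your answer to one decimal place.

7.4

Cost = (52.8 − 48.9) / 52.8 × 100%
     = 3.9000 / 52.8 × 100% = 7.3864%.
≈ 7.4%.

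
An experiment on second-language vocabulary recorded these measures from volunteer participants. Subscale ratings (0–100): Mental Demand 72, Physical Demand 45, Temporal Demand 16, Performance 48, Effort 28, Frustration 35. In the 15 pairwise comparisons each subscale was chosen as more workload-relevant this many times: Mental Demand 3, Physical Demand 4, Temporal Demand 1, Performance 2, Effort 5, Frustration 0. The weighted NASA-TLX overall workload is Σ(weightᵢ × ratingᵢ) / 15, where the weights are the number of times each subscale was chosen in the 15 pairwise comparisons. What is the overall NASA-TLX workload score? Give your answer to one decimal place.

The tallies are the weights (they sum to 15).
Weighted sum = 3·72 + 4·45 + 1·16 + 2·48 + 5·28 + 0·35
            = 216 + 180 + 16 + 96 + 140 + 0 = 648.
Overall workload = 648 / 15 = 43.2000 ≈ 43.2.

43.2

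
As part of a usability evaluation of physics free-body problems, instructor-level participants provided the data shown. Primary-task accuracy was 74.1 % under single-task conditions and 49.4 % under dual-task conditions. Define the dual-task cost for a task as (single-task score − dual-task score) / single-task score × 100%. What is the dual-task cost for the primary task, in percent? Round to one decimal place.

33.3

Cost = (74.1 − 49.4) / 74.1 × 100%
     = 24.7000 / 74.1 × 100% = 33.3333%.
≈ 33.3%.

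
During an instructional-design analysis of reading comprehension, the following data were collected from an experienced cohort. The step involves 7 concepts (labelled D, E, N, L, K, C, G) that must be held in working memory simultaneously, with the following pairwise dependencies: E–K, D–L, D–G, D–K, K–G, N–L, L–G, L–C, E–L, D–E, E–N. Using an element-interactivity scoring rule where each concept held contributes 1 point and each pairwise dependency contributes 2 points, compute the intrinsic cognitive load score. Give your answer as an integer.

Count of concepts held simultaneously: 7.
Count of pairwise dependencies listed: 11.
Element contribution: 7 × 1 = 7.
Interaction contribution: 11 × 2 = 22.
Intrinsic load = 7 + 22 = 29.

29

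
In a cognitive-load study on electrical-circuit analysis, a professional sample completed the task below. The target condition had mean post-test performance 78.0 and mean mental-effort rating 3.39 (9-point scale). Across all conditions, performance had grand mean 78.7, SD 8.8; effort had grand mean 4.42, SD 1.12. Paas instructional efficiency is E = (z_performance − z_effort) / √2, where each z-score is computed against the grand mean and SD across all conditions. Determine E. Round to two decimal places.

z_performance = (78.0 − 78.7) / 8.8 = -0.7000 / 8.8 = -0.0795.
z_effort = (3.39 − 4.42) / 1.12 = -1.0300 / 1.12 = -0.9196.
z_P − z_E = -0.0795 − (-0.9196) = 0.8401.
E = 0.8401 / √2 = 0.8401 / 1.41421 = 0.5940 ≈ 0.59.

0.59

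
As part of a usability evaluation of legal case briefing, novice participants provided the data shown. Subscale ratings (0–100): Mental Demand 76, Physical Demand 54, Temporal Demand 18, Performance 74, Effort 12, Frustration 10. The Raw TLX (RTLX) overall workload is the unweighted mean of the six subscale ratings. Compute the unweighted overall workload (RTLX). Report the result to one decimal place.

40.7

Sum of ratings = 76 + 54 + 18 + 74 + 12 + 10 = 244.
RTLX = 244 / 6 = 40.6667 ≈ 40.7.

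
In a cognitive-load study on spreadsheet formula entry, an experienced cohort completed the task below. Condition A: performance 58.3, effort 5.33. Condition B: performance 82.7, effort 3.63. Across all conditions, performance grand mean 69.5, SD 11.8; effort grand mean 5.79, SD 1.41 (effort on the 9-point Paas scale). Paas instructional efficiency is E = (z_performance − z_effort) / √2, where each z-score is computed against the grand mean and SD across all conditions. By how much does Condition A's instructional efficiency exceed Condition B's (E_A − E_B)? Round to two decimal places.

Condition A: z_P = (58.3 − 69.5)/11.8 = -0.9492; z_E = (5.33 − 5.79)/1.41 = -0.3262; E_A = (-0.9492 − (-0.3262))/√2 = -0.4405.
Condition B: z_P = (82.7 − 69.5)/11.8 = 1.1186; z_E = (3.63 − 5.79)/1.41 = -1.5319; E_B = (1.1186 − (-1.5319))/√2 = 1.8742.
E_A − E_B = -0.4405 − 1.8742 = -2.3147 ≈ -2.31.

-2.31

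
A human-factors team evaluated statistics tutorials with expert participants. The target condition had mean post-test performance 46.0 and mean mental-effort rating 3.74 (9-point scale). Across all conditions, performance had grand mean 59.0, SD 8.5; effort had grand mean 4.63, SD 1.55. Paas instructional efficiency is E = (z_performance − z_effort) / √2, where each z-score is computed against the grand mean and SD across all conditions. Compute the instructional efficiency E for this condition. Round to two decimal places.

z_performance = (46.0 − 59.0) / 8.5 = -13.0000 / 8.5 = -1.5294.
z_effort = (3.74 − 4.63) / 1.55 = -0.8900 / 1.55 = -0.5742.
z_P − z_E = -1.5294 − (-0.5742) = -0.9552.
E = -0.9552 / √2 = -0.9552 / 1.41421 = -0.6754 ≈ -0.68.

-0.68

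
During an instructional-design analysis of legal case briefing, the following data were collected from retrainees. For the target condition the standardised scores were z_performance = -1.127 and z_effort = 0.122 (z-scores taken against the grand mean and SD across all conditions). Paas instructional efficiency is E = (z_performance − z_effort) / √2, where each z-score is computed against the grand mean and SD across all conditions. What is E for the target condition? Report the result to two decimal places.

z_P − z_E = -1.127 − 0.122 = -1.2490.
E = -1.2490 / √2 = -1.2490 / 1.41421 = -0.8832 ≈ -0.88.

-0.88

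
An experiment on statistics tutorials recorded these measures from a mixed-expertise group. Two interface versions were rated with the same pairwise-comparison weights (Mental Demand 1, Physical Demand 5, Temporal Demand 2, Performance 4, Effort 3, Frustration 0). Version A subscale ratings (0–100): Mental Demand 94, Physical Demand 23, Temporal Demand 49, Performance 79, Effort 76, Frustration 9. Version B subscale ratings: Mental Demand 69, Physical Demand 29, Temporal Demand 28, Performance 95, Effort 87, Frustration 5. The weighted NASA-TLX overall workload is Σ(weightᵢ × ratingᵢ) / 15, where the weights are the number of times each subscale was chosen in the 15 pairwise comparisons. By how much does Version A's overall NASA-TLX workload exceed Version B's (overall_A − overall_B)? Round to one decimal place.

-4.0

Version A weighted sum = 1·94 + 5·23 + 2·49 + 4·79 + 3·76 + 0·9 = 94 + 115 + 98 + 316 + 228 + 0 = 851; overall_A = 851/15 = 56.7333.
Version B weighted sum = 1·69 + 5·29 + 2·28 + 4·95 + 3·87 + 0·5 = 69 + 145 + 56 + 380 + 261 + 0 = 911; overall_B = 911/15 = 60.7333.
Difference = 56.7333 − 60.7333 = -4.0000 ≈ -4.0.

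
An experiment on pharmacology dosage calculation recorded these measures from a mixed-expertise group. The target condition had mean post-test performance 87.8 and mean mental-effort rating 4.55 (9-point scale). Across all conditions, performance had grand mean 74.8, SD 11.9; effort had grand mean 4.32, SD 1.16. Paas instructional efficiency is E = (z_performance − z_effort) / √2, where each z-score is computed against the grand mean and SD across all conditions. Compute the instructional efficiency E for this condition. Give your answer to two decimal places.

0.63

z_performance = (87.8 − 74.8) / 11.9 = 13.0000 / 11.9 = 1.0924.
z_effort = (4.55 − 4.32) / 1.16 = 0.2300 / 1.16 = 0.1983.
z_P − z_E = 1.0924 − 0.1983 = 0.8941.
E = 0.8941 / √2 = 0.8941 / 1.41421 = 0.6322 ≈ 0.63.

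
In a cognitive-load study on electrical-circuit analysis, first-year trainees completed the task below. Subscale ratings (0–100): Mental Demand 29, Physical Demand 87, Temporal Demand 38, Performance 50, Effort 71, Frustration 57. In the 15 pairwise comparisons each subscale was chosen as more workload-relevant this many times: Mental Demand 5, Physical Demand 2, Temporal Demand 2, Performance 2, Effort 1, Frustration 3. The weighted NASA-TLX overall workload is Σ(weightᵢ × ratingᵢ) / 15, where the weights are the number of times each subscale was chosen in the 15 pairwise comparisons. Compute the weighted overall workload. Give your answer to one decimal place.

49.1

The tallies are the weights (they sum to 15).
Weighted sum = 5·29 + 2·87 + 2·38 + 2·50 + 1·71 + 3·57
            = 145 + 174 + 76 + 100 + 71 + 171 = 737.
Overall workload = 737 / 15 = 49.1333 ≈ 49.1.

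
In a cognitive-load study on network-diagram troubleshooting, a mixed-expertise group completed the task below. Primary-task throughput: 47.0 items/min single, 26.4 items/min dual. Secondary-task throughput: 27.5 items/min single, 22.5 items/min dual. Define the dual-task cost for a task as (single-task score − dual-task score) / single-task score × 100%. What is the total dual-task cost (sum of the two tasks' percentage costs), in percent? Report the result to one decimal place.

62.0

Primary cost = (47.0 − 26.4) / 47.0 × 100% = 43.8298%.
Secondary cost = (27.5 − 22.5) / 27.5 × 100% = 18.1818%.
Total = 43.8298% + 18.1818% = 62.0116% ≈ 62.0%.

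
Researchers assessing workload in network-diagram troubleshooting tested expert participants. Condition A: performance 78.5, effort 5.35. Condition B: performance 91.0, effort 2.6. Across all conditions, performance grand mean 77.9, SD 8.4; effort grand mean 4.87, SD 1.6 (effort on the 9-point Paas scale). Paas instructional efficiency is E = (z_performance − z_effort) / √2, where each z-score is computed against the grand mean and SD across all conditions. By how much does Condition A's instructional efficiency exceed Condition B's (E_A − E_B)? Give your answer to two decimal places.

Condition A: z_P = (78.5 − 77.9)/8.4 = 0.0714; z_E = (5.35 − 4.87)/1.6 = 0.3000; E_A = (0.0714 − 0.3000)/√2 = -0.1616.
Condition B: z_P = (91.0 − 77.9)/8.4 = 1.5595; z_E = (2.6 − 4.87)/1.6 = -1.4187; E_B = (1.5595 − (-1.4187))/√2 = 2.1059.
E_A − E_B = -0.1616 − 2.1059 = -2.2675 ≈ -2.27.

-2.27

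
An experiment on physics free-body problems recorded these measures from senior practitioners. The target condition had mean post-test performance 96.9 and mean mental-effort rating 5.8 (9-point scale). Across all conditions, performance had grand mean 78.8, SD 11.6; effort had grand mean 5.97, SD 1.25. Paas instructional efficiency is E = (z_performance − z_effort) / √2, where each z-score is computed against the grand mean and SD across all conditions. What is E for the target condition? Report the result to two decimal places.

z_performance = (96.9 − 78.8) / 11.6 = 18.1000 / 11.6 = 1.5603.
z_effort = (5.8 − 5.97) / 1.25 = -0.1700 / 1.25 = -0.1360.
z_P − z_E = 1.5603 − (-0.1360) = 1.6963.
E = 1.6963 / √2 = 1.6963 / 1.41421 = 1.1995 ≈ 1.20.

1.20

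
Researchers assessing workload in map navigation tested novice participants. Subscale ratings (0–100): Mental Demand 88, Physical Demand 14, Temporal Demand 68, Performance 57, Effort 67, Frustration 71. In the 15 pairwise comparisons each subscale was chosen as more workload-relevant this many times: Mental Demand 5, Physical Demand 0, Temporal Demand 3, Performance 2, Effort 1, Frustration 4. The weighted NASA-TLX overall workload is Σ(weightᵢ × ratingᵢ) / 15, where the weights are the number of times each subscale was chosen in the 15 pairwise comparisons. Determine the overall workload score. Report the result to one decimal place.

The tallies are the weights (they sum to 15).
Weighted sum = 5·88 + 0·14 + 3·68 + 2·57 + 1·67 + 4·71
            = 440 + 0 + 204 + 114 + 67 + 284 = 1109.
Overall workload = 1109 / 15 = 73.9333 ≈ 73.9.

73.9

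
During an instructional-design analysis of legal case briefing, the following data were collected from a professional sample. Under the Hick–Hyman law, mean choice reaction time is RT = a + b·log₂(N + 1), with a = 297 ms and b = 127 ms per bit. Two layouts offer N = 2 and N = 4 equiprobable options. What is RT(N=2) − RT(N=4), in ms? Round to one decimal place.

-93.6

RT(2) = 297 + 127·log₂(3) = 297 + 127·1.5850 = 498.2950 ms.
RT(4) = 297 + 127·log₂(5) = 297 + 127·2.3219 = 591.8813 ms.
Difference = 498.2950 − 591.8813 = -93.5863 ≈ -93.6 ms.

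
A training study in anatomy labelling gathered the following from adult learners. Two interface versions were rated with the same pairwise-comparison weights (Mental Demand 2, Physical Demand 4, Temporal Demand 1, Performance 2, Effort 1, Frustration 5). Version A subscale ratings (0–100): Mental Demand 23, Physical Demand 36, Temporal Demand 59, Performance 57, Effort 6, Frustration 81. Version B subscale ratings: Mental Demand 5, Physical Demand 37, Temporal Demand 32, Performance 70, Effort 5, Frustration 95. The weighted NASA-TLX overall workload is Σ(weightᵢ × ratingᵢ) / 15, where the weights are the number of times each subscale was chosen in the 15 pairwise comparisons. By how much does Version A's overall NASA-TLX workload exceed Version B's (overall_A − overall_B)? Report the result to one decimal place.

Version A weighted sum = 2·23 + 4·36 + 1·59 + 2·57 + 1·6 + 5·81 = 46 + 144 + 59 + 114 + 6 + 405 = 774; overall_A = 774/15 = 51.6000.
Version B weighted sum = 2·5 + 4·37 + 1·32 + 2·70 + 1·5 + 5·95 = 10 + 148 + 32 + 140 + 5 + 475 = 810; overall_B = 810/15 = 54.0000.
Difference = 51.6000 − 54.0000 = -2.4000 ≈ -2.4.

-2.4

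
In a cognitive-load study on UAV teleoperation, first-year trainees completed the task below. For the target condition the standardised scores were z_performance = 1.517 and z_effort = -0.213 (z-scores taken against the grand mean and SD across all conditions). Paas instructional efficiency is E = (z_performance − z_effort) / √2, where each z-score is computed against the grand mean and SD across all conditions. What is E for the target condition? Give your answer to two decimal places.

z_P − z_E = 1.517 − (-0.213) = 1.7300.
E = 1.7300 / √2 = 1.7300 / 1.41421 = 1.2233 ≈ 1.22.

1.22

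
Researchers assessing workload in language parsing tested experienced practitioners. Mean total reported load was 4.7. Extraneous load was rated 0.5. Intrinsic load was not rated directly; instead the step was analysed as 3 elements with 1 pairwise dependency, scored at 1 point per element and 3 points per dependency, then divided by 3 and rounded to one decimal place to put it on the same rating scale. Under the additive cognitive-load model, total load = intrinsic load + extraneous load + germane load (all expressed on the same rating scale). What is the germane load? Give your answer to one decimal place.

2.2

Intrinsic (element-interactivity): (3 × 1 + 1 × 3) / 3 = 6 / 3 = 2.0000 → 2.0.
germane load = total − intrinsic − extraneous
             = 4.7 − 2.0 − 0.5 = 2.2.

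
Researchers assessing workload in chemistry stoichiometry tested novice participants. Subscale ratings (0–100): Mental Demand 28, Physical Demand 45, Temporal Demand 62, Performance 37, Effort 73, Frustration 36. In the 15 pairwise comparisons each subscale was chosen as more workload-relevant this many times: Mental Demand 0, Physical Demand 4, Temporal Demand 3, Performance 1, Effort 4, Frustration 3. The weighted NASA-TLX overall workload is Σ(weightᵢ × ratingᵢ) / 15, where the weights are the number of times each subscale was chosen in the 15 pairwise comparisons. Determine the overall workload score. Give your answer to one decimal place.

The tallies are the weights (they sum to 15).
Weighted sum = 0·28 + 4·45 + 3·62 + 1·37 + 4·73 + 3·36
            = 0 + 180 + 186 + 37 + 292 + 108 = 803.
Overall workload = 803 / 15 = 53.5333 ≈ 53.5.

53.5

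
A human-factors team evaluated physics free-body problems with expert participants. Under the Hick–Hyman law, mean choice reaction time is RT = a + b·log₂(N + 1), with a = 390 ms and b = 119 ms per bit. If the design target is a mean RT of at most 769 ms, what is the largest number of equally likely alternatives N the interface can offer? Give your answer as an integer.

8

Set 390 + 119·log₂(N + 1) ≤ 769.
log₂(N + 1) ≤ (769 − 390) / 119 = 3.1849.
N + 1 ≤ 2^3.1849 = 9.0939.
N ≤ 8.0939, so the largest integer N is 8.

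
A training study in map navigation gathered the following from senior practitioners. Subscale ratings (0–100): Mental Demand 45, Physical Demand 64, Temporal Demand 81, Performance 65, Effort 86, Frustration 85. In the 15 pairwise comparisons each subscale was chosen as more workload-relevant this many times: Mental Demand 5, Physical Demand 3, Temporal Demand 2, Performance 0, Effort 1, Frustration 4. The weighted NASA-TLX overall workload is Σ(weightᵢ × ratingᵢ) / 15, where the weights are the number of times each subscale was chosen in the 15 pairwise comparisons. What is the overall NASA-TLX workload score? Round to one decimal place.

67.0

The tallies are the weights (they sum to 15).
Weighted sum = 5·45 + 3·64 + 2·81 + 0·65 + 1·86 + 4·85
            = 225 + 192 + 162 + 0 + 86 + 340 = 1005.
Overall workload = 1005 / 15 = 67.0000 ≈ 67.0.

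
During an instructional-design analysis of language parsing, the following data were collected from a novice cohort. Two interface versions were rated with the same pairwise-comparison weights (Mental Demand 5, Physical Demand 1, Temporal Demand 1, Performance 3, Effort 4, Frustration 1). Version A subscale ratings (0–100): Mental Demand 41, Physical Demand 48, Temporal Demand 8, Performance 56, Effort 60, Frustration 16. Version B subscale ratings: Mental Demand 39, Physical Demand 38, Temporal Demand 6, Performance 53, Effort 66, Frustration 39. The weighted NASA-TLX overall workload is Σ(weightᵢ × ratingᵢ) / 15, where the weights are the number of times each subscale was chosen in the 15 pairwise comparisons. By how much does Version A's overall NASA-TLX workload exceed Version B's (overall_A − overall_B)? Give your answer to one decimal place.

-1.1

Version A weighted sum = 5·41 + 1·48 + 1·8 + 3·56 + 4·60 + 1·16 = 205 + 48 + 8 + 168 + 240 + 16 = 685; overall_A = 685/15 = 45.6667.
Version B weighted sum = 5·39 + 1·38 + 1·6 + 3·53 + 4·66 + 1·39 = 195 + 38 + 6 + 159 + 264 + 39 = 701; overall_B = 701/15 = 46.7333.
Difference = 45.6667 − 46.7333 = -1.0666 ≈ -1.1.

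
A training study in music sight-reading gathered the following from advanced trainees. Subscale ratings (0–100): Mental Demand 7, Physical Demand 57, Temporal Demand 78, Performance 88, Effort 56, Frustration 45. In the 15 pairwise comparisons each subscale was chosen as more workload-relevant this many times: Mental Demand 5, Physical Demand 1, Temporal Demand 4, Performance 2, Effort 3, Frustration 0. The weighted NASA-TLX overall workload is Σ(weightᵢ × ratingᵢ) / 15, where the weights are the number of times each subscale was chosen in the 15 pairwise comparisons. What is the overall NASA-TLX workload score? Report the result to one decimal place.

The tallies are the weights (they sum to 15).
Weighted sum = 5·7 + 1·57 + 4·78 + 2·88 + 3·56 + 0·45
            = 35 + 57 + 312 + 176 + 168 + 0 = 748.
Overall workload = 748 / 15 = 49.8667 ≈ 49.9.

49.9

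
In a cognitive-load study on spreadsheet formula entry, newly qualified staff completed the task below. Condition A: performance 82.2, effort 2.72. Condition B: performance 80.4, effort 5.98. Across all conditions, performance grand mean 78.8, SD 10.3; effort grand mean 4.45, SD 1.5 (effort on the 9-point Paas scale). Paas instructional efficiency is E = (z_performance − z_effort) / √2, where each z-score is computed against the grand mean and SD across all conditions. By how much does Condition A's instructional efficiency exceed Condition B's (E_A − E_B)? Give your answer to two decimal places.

1.66

Condition A: z_P = (82.2 − 78.8)/10.3 = 0.3301; z_E = (2.72 − 4.45)/1.5 = -1.1533; E_A = (0.3301 − (-1.1533))/√2 = 1.0489.
Condition B: z_P = (80.4 − 78.8)/10.3 = 0.1553; z_E = (5.98 − 4.45)/1.5 = 1.0200; E_B = (0.1553 − 1.0200)/√2 = -0.6114.
E_A − E_B = 1.0489 − (-0.6114) = 1.6603 ≈ 1.66.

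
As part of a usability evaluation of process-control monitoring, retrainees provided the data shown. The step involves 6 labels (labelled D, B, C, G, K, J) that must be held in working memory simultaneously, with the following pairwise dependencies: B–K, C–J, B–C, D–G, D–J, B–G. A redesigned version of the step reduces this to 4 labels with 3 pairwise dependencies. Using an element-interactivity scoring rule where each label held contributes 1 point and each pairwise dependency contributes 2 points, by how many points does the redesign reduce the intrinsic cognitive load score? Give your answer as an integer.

Original: 6 × 1 + 6 × 2 = 6 + 12 = 18.
Redesigned: 4 × 1 + 3 × 2 = 4 + 6 = 10.
Reduction = 18 − 10 = 8.

8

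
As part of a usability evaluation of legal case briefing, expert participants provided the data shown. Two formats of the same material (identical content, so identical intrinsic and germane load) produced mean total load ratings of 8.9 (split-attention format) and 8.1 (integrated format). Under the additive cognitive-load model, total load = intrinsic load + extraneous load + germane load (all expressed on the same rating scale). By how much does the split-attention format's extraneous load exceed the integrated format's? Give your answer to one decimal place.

0.8

Intrinsic and germane load are equal across formats, so the difference in total load equals the difference in extraneous load.
Extraneous-load difference = 8.9 − 8.1 = 0.8.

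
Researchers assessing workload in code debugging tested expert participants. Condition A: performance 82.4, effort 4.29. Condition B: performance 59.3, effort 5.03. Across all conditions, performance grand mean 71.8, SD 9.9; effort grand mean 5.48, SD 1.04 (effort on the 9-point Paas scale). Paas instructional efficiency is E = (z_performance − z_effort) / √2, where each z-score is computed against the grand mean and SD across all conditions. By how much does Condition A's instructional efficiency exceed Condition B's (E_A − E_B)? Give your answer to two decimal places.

2.15

Condition A: z_P = (82.4 − 71.8)/9.9 = 1.0707; z_E = (4.29 − 5.48)/1.04 = -1.1442; E_A = (1.0707 − (-1.1442))/√2 = 1.5662.
Condition B: z_P = (59.3 − 71.8)/9.9 = -1.2626; z_E = (5.03 − 5.48)/1.04 = -0.4327; E_B = (-1.2626 − (-0.4327))/√2 = -0.5868.
E_A − E_B = 1.5662 − (-0.5868) = 2.1530 ≈ 2.15.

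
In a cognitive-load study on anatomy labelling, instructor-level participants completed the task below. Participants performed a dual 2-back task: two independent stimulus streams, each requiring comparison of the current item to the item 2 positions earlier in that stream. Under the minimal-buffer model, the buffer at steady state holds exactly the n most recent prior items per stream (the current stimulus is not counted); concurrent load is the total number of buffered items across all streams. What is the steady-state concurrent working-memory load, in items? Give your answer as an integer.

4

Each stream's buffer holds its 2 most recent prior items.
Two independent streams: 2 × 2 = 4 buffered items at steady state.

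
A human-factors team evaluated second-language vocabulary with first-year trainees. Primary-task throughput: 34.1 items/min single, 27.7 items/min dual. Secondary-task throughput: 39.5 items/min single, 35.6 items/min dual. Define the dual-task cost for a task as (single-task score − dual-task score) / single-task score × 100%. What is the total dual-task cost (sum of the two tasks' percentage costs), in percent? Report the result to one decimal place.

Primary cost = (34.1 − 27.7) / 34.1 × 100% = 18.7683%.
Secondary cost = (39.5 − 35.6) / 39.5 × 100% = 9.8734%.
Total = 18.7683% + 9.8734% = 28.6417% ≈ 28.6%.

28.6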